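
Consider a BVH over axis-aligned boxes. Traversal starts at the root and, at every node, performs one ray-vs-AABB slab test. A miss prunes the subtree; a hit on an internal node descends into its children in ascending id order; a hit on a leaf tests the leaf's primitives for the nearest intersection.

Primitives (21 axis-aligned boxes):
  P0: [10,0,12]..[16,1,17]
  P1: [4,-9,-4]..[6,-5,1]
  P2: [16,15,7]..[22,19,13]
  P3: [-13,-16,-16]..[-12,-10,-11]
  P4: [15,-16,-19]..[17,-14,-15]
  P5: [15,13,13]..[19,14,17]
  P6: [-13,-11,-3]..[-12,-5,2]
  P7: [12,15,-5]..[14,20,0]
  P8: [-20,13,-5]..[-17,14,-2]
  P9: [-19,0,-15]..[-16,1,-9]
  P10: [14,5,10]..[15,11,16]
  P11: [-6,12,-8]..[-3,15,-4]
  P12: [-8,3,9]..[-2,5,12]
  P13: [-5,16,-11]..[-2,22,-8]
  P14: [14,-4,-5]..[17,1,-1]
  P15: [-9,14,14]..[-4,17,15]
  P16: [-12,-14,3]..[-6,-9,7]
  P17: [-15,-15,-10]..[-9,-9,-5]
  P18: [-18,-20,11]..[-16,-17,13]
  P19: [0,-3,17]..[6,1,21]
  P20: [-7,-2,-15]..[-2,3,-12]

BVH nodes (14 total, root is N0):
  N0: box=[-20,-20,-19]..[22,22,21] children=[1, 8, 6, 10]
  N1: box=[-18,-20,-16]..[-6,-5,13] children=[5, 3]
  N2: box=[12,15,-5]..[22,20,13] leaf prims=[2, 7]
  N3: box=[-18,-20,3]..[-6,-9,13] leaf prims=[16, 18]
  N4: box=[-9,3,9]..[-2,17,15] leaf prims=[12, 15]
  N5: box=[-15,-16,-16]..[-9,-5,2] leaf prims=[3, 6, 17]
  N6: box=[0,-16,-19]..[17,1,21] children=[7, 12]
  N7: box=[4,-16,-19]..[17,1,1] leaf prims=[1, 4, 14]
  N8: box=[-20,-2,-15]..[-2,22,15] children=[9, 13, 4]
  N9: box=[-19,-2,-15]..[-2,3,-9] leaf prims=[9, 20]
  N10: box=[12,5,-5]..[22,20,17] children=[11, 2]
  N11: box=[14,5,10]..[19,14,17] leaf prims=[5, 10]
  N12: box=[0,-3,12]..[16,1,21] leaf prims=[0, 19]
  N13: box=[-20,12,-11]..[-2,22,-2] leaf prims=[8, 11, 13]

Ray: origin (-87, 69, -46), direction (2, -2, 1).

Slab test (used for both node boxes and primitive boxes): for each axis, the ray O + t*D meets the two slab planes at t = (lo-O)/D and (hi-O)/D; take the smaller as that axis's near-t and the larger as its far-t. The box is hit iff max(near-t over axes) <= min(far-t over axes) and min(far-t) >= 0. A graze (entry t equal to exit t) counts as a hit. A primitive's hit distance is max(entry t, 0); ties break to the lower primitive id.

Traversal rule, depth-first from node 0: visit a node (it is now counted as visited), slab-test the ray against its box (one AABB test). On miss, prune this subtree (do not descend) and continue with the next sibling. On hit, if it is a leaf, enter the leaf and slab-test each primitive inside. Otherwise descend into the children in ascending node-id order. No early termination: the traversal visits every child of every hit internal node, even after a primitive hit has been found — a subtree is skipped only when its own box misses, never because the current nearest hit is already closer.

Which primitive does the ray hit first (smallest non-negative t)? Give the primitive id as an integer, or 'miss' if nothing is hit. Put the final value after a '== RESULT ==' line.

Traverse from the root:
N0 x:[67/2,109/2] y:[47/2,89/2] z:[27,67] -> hit [67/2,89/2], descend [1, 6, 8, 10]
  N1 x:[69/2,81/2] y:[37,89/2] z:[30,59] -> hit [37,81/2], descend [3, 5]
    N3 x:[69/2,81/2] y:[39,89/2] z:[49,59] -> miss, prune
    N5 x:[36,39] y:[37,85/2] z:[30,48] -> hit [37,39] leaf, test {P3(miss), P6(miss), P17@t=39}
  N6 x:[87/2,52] y:[34,85/2] z:[27,67] -> miss, prune
  N8 x:[67/2,85/2] y:[47/2,71/2] z:[31,61] -> hit [67/2,71/2], descend [4, 9, 13]
    N4 x:[39,85/2] y:[26,33] z:[55,61] -> miss, prune
    N9 x:[34,85/2] y:[33,71/2] z:[31,37] -> hit [34,71/2] leaf, test {P9@t=34, P20(miss)}
    N13 x:[67/2,85/2] y:[47/2,57/2] z:[35,44] -> miss, prune
  N10 x:[99/2,109/2] y:[49/2,32] z:[41,63] -> miss, prune

order=[0, 1, 3, 5, 6, 8, 4, 9, 13, 10]  |boxes|=10  |leaves|=2  hit=P9

== RESULT ==
9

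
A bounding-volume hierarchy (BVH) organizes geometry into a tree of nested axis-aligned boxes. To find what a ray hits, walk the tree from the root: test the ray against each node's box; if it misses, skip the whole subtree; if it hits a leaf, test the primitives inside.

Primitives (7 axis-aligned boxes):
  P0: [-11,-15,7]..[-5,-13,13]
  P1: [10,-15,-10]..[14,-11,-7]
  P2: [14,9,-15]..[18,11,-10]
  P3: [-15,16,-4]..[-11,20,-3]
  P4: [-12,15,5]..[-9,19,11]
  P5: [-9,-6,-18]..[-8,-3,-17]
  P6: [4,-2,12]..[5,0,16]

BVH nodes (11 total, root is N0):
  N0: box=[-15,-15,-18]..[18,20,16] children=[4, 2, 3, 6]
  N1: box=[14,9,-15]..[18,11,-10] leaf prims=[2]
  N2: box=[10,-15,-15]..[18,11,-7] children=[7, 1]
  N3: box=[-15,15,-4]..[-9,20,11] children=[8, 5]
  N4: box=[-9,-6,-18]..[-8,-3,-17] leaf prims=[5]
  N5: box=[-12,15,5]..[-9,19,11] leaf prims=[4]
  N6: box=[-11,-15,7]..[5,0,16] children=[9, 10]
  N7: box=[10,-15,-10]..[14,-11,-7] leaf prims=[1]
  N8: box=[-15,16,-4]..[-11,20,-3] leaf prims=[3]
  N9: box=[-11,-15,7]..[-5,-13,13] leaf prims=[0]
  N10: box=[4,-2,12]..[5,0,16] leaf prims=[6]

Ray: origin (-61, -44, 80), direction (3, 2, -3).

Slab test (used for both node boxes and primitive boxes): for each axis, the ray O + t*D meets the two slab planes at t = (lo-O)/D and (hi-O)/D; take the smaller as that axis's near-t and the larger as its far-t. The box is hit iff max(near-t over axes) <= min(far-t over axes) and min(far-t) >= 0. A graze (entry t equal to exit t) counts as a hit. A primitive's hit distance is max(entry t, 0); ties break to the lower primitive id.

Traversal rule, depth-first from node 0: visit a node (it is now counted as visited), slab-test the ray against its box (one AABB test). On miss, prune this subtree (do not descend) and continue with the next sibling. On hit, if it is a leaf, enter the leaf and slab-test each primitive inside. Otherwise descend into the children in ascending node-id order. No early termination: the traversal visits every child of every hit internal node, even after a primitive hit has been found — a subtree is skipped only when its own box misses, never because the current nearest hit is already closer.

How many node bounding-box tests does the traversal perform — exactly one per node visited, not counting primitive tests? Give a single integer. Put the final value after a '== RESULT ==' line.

Trace the traversal:
N0 x:[46/3,79/3] y:[29/2,32] z:[64/3,98/3] -> hit [64/3,79/3], descend [2, 3, 4, 6]
  N2 x:[71/3,79/3] y:[29/2,55/2] z:[29,95/3] -> miss, prune
  N3 x:[46/3,52/3] y:[59/2,32] z:[23,28] -> miss, prune
  N4 x:[52/3,53/3] y:[19,41/2] z:[97/3,98/3] -> miss, prune
  N6 x:[50/3,22] y:[29/2,22] z:[64/3,73/3] -> hit [64/3,22], descend [9, 10]
    N9 x:[50/3,56/3] y:[29/2,31/2] z:[67/3,73/3] -> miss, prune
    N10 x:[65/3,22] y:[21,22] z:[64/3,68/3] -> hit [65/3,22] leaf, test {P6@t=65/3}

Visited [0, 2, 3, 4, 6, 9, 10]. Tests: 7 box, 1 leaf. Nearest: P6.

== RESULT ==
7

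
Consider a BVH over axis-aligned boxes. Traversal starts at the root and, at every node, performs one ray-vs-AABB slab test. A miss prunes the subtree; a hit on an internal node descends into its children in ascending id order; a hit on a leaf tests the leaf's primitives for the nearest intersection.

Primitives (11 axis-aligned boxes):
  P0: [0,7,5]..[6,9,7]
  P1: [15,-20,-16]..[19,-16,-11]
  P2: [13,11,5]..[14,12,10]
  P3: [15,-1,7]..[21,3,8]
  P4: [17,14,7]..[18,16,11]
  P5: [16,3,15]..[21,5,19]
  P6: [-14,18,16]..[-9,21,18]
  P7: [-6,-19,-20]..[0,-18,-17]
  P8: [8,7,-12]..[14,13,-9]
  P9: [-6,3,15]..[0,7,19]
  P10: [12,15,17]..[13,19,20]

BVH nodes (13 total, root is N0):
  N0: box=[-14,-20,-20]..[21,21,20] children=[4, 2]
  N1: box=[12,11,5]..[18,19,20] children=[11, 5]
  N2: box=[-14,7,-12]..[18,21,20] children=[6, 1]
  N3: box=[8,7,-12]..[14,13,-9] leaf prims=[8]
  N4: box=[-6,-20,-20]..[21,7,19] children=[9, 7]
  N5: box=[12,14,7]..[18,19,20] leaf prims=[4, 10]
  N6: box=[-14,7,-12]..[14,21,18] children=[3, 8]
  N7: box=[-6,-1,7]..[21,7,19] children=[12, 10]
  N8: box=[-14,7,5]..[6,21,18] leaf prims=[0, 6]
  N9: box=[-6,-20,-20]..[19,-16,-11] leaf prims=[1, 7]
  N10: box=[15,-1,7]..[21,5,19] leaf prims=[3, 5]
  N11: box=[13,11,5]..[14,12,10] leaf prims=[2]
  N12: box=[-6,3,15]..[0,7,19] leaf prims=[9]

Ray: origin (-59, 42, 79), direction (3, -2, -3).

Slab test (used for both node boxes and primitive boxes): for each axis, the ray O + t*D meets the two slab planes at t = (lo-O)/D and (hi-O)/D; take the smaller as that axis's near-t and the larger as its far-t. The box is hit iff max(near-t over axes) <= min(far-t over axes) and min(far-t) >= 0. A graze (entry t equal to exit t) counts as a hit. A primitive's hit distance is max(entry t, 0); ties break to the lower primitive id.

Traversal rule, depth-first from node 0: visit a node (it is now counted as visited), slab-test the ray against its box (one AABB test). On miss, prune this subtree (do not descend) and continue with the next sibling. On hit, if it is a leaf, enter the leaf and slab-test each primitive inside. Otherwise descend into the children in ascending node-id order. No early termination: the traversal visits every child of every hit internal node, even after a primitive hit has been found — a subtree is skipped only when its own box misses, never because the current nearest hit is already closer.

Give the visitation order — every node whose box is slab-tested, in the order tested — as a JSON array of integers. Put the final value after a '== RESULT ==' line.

Trace the traversal:
N0 x:[15,80/3] y:[21/2,31] z:[59/3,33] -> hit [59/3,80/3], descend [2, 4]
  N2 x:[15,77/3] y:[21/2,35/2] z:[59/3,91/3] -> miss, prune
  N4 x:[53/3,80/3] y:[35/2,31] z:[20,33] -> hit [20,80/3], descend [7, 9]
    N7 x:[53/3,80/3] y:[35/2,43/2] z:[20,24] -> hit [20,43/2], descend [10, 12]
      N10 x:[74/3,80/3] y:[37/2,43/2] z:[20,24] -> miss, prune
      N12 x:[53/3,59/3] y:[35/2,39/2] z:[20,64/3] -> miss, prune
    N9 x:[53/3,26] y:[29,31] z:[30,33] -> miss, prune

order=[0, 2, 4, 7, 10, 12, 9]  |boxes|=7  |leaves|=0  hit=miss

== RESULT ==
[0, 2, 4, 7, 10, 12, 9]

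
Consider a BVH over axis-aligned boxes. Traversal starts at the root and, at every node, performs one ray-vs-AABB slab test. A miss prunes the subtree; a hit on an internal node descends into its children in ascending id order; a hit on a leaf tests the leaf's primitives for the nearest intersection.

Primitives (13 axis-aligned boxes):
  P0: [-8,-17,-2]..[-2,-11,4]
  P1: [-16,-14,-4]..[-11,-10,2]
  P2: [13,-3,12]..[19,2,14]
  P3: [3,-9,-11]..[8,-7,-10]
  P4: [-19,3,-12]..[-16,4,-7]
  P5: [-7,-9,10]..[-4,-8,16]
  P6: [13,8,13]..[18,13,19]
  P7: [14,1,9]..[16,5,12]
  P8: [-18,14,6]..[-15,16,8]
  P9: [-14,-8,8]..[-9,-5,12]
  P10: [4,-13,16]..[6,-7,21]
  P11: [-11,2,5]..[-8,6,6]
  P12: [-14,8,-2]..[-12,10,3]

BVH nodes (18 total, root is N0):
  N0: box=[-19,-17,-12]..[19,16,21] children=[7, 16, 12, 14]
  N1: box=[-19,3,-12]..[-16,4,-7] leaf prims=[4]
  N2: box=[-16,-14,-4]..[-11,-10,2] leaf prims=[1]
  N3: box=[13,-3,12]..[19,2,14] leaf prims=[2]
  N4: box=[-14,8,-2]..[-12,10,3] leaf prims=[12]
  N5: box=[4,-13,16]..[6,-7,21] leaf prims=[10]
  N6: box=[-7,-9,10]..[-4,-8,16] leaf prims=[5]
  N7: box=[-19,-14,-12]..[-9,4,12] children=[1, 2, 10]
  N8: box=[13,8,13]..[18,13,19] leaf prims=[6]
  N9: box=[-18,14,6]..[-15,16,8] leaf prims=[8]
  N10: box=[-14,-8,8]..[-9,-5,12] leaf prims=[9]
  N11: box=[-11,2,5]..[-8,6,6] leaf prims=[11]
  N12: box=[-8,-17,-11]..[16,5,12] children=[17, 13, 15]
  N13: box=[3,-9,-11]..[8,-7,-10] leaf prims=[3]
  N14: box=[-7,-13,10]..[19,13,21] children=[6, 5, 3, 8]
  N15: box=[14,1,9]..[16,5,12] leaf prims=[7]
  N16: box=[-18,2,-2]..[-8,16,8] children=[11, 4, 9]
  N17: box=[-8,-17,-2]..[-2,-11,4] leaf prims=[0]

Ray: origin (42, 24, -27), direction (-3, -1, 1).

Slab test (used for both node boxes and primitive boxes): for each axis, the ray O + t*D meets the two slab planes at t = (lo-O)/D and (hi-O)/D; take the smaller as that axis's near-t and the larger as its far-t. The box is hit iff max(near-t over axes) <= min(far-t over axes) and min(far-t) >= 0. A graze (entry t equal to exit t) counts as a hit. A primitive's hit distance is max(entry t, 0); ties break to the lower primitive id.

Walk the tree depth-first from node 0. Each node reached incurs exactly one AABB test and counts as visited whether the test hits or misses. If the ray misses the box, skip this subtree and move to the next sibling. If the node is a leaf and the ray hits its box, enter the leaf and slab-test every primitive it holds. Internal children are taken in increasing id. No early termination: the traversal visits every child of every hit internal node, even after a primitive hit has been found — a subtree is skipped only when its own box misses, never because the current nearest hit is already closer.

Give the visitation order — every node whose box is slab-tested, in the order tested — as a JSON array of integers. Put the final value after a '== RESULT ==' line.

Traverse from the root:
N0 x:[23/3,61/3] y:[8,41] z:[15,48] -> hit [15,61/3], descend [7, 12, 14, 16]
  N7 x:[17,61/3] y:[20,38] z:[15,39] -> hit [20,61/3], descend [1, 2, 10]
    N1 x:[58/3,61/3] y:[20,21] z:[15,20] -> hit [20,20] leaf, test {P4@t=20}
    N2 x:[53/3,58/3] y:[34,38] z:[23,29] -> miss, prune
    N10 x:[17,56/3] y:[29,32] z:[35,39] -> miss, prune
  N12 x:[26/3,50/3] y:[19,41] z:[16,39] -> miss, prune
  N14 x:[23/3,49/3] y:[11,37] z:[37,48] -> miss, prune
  N16 x:[50/3,20] y:[8,22] z:[25,35] -> miss, prune

Summary -> nodes [0, 7, 1, 2, 10, 12, 14, 16]; box-tests=8; leaf-entries=1; first=P4

== RESULT ==
[0, 7, 1, 2, 10, 12, 14, 16]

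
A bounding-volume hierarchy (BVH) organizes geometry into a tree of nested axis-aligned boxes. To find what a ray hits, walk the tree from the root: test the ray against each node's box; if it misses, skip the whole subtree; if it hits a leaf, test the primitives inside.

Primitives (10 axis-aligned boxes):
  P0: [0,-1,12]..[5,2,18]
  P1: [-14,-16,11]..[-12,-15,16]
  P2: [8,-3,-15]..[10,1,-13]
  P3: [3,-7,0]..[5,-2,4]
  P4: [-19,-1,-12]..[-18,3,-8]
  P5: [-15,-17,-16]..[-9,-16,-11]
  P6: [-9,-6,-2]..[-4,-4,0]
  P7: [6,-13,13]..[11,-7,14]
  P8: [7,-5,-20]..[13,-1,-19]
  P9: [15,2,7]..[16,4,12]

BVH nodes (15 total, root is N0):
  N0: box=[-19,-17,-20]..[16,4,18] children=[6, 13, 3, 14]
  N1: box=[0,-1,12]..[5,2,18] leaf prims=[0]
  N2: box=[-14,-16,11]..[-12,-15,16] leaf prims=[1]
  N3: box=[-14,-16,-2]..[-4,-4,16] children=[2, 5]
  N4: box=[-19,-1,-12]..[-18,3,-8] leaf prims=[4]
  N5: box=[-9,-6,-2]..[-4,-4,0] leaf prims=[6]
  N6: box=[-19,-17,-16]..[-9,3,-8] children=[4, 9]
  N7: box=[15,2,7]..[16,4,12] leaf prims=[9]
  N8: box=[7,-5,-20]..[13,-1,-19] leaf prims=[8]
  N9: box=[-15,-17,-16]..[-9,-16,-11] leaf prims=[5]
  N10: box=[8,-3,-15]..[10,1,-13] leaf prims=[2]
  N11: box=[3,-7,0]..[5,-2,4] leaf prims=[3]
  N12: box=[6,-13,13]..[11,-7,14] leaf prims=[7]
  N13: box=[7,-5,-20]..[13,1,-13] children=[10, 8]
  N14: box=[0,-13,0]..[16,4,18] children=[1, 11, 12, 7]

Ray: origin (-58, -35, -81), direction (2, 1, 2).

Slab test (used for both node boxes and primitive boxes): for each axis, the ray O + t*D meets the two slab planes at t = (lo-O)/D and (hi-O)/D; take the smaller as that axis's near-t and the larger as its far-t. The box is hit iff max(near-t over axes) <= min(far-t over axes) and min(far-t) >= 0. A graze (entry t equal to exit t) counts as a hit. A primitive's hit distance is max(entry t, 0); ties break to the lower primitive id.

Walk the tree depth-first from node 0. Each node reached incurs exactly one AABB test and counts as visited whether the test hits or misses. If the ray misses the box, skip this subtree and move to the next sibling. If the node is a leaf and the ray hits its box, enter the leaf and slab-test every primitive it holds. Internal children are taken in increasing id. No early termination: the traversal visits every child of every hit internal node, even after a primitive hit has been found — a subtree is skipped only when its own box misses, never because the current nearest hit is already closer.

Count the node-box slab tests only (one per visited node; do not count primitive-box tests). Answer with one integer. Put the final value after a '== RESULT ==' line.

Trace the traversal:
N0 x:[39/2,37] y:[18,39] z:[61/2,99/2] -> hit [61/2,37], descend [3, 6, 13, 14]
  N3 x:[22,27] y:[19,31] z:[79/2,97/2] -> miss, prune
  N6 x:[39/2,49/2] y:[18,38] z:[65/2,73/2] -> miss, prune
  N13 x:[65/2,71/2] y:[30,36] z:[61/2,34] -> hit [65/2,34], descend [8, 10]
    N8 x:[65/2,71/2] y:[30,34] z:[61/2,31] -> miss, prune
    N10 x:[33,34] y:[32,36] z:[33,34] -> hit [33,34] leaf, test {P2@t=33}
  N14 x:[29,37] y:[22,39] z:[81/2,99/2] -> miss, prune

order=[0, 3, 6, 13, 8, 10, 14]  |boxes|=7  |leaves|=1  hit=P2

== RESULT ==
7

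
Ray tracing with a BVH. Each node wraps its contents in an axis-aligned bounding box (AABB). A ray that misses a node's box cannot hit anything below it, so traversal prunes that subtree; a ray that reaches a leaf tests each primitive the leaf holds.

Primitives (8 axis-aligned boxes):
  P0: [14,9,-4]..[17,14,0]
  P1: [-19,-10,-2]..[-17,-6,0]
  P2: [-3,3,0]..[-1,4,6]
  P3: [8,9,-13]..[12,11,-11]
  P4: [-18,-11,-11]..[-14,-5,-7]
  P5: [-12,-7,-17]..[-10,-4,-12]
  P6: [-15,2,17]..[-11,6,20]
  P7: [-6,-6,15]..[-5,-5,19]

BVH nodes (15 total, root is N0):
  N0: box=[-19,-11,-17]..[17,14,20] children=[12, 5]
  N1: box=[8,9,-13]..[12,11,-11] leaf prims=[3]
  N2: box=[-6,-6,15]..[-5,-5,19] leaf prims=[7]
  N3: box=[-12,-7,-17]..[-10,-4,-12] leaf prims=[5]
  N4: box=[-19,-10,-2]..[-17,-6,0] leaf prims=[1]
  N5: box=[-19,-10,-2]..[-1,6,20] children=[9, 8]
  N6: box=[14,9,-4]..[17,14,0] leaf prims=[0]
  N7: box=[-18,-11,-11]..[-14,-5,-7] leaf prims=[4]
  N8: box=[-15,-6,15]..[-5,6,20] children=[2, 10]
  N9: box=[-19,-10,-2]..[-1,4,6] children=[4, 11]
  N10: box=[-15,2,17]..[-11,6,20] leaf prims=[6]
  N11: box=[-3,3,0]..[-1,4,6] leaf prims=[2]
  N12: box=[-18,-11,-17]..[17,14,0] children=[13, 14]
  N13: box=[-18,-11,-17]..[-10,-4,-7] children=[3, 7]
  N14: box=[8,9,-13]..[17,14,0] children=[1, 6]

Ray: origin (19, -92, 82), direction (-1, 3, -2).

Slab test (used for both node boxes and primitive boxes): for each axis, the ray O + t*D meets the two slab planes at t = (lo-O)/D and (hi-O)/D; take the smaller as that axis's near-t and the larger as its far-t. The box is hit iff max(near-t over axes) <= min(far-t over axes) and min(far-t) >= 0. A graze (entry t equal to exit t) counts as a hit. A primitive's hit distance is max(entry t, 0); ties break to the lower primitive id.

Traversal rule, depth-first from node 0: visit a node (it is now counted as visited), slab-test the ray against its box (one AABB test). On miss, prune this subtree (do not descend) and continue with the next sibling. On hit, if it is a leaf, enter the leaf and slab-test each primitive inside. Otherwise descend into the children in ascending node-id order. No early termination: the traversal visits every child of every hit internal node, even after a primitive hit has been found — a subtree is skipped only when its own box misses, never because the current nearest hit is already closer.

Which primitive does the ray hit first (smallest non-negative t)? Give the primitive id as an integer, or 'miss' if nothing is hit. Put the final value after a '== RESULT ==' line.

Walk:
N0 x:[2,38] y:[27,106/3] z:[31,99/2] -> hit [31,106/3], descend [5, 12]
  N5 x:[20,38] y:[82/3,98/3] z:[31,42] -> hit [31,98/3], descend [8, 9]
    N8 x:[24,34] y:[86/3,98/3] z:[31,67/2] -> hit [31,98/3], descend [2, 10]
      N2 x:[24,25] y:[86/3,29] z:[63/2,67/2] -> miss, prune
      N10 x:[30,34] y:[94/3,98/3] z:[31,65/2] -> hit [94/3,65/2] leaf, test {P6@t=94/3}
    N9 x:[20,38] y:[82/3,32] z:[38,42] -> miss, prune
  N12 x:[2,37] y:[27,106/3] z:[41,99/2] -> miss, prune

Visited [0, 5, 8, 2, 10, 9, 12]. Tests: 7 box, 1 leaf. Nearest: P6.

== RESULT ==
6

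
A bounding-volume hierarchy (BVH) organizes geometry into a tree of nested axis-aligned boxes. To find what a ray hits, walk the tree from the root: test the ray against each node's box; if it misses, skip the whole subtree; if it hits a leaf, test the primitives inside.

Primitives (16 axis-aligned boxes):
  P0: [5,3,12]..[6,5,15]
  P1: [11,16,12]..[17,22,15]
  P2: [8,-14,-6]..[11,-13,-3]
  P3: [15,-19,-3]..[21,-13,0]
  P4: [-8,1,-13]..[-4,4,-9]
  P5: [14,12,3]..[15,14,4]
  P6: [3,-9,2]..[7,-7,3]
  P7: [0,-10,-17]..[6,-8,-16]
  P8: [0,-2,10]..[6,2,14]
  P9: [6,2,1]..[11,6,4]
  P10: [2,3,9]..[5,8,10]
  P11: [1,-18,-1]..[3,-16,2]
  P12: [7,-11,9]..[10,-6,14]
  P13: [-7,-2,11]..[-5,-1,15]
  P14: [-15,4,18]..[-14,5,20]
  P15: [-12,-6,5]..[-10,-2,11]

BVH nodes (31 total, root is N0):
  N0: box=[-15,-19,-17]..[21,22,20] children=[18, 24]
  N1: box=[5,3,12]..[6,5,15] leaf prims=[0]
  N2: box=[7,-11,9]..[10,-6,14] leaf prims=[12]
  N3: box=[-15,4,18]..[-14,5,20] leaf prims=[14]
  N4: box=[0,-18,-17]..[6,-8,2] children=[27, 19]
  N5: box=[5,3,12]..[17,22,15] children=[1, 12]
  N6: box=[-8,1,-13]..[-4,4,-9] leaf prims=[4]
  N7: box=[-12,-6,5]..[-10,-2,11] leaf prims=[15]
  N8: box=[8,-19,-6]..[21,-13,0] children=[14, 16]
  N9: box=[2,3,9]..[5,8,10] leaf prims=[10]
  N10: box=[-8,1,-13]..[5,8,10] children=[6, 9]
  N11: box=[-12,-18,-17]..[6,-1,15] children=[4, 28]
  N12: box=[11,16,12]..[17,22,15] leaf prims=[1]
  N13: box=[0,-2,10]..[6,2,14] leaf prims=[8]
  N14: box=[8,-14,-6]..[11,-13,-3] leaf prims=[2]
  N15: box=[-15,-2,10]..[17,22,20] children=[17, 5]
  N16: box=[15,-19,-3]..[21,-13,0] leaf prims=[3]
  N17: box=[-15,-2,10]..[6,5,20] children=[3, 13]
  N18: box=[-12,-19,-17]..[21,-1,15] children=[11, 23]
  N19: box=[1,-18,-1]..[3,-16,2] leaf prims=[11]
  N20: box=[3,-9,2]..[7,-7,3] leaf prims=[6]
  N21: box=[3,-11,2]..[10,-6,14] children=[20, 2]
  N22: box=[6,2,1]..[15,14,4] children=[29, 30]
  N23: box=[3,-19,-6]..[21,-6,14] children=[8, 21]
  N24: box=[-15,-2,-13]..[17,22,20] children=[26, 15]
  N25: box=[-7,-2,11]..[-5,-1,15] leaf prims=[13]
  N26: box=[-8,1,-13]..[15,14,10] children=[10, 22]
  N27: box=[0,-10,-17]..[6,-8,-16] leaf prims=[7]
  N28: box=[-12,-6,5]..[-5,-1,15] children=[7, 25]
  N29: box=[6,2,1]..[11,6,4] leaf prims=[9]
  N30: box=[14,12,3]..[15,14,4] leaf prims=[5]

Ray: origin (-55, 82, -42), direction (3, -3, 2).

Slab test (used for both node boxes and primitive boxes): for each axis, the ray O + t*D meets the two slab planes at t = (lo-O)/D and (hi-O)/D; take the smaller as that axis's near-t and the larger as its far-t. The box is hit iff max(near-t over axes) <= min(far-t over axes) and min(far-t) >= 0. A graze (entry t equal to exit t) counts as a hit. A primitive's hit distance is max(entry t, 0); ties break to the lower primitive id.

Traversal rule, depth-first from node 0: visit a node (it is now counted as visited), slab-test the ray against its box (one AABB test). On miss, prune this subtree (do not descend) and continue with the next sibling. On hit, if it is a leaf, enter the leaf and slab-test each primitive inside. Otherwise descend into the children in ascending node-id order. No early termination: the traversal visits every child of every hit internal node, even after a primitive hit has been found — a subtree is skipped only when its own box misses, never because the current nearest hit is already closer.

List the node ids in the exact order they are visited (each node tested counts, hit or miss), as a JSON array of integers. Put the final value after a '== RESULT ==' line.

Traverse from the root:
N0 x:[40/3,76/3] y:[20,101/3] z:[25/2,31] -> hit [20,76/3], descend [18, 24]
  N18 x:[43/3,76/3] y:[83/3,101/3] z:[25/2,57/2] -> miss, prune
  N24 x:[40/3,24] y:[20,28] z:[29/2,31] -> hit [20,24], descend [15, 26]
    N15 x:[40/3,24] y:[20,28] z:[26,31] -> miss, prune
    N26 x:[47/3,70/3] y:[68/3,27] z:[29/2,26] -> hit [68/3,70/3], descend [10, 22]
      N10 x:[47/3,20] y:[74/3,27] z:[29/2,26] -> miss, prune
      N22 x:[61/3,70/3] y:[68/3,80/3] z:[43/2,23] -> hit [68/3,23], descend [29, 30]
        N29 x:[61/3,22] y:[76/3,80/3] z:[43/2,23] -> miss, prune
        N30 x:[23,70/3] y:[68/3,70/3] z:[45/2,23] -> hit [23,23] leaf, test {P5@t=23}

Visited [0, 18, 24, 15, 26, 10, 22, 29, 30]. Tests: 9 box, 1 leaf. Nearest: P5.

== RESULT ==
[0, 18, 24, 15, 26, 10, 22, 29, 30]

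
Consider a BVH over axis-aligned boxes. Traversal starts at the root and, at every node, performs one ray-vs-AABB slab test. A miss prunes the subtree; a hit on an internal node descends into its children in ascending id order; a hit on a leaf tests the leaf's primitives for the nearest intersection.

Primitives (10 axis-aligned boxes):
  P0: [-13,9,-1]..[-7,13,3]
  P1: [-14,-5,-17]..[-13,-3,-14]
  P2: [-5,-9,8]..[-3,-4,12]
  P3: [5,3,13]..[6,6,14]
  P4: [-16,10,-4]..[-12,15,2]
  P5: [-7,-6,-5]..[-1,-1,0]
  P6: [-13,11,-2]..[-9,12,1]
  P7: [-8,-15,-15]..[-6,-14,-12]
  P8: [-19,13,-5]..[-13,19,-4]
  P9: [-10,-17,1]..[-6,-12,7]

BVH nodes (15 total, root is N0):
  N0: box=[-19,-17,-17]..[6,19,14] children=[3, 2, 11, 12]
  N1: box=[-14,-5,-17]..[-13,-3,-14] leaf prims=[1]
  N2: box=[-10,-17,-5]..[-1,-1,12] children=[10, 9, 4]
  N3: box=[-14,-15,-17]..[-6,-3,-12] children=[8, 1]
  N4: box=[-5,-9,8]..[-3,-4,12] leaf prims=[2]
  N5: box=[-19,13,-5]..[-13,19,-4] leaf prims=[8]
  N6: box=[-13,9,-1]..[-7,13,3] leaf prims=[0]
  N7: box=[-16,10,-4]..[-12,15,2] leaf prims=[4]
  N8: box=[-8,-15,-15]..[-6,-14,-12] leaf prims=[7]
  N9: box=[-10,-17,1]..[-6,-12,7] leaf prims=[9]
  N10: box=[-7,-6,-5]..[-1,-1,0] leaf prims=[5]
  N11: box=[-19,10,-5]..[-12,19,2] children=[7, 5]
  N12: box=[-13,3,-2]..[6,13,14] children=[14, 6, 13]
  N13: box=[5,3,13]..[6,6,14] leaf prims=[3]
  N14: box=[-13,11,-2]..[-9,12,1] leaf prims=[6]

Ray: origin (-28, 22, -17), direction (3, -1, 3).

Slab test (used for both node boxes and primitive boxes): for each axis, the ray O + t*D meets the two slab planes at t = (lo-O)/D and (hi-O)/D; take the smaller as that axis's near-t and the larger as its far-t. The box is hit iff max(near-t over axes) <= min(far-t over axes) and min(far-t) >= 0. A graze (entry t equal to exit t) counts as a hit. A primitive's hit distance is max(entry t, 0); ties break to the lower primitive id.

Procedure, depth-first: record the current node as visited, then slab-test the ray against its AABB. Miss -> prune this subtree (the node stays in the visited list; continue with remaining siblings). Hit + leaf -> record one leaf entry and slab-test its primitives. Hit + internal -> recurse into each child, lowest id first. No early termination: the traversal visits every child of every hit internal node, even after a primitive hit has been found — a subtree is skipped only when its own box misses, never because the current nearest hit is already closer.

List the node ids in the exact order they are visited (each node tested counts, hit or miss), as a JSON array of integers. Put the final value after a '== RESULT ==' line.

Trace the traversal:
N0 x:[3,34/3] y:[3,39] z:[0,31/3] -> hit [3,31/3], descend [2, 3, 11, 12]
  N2 x:[6,9] y:[23,39] z:[4,29/3] -> miss, prune
  N3 x:[14/3,22/3] y:[25,37] z:[0,5/3] -> miss, prune
  N11 x:[3,16/3] y:[3,12] z:[4,19/3] -> hit [4,16/3], descend [5, 7]
    N5 x:[3,5] y:[3,9] z:[4,13/3] -> hit [4,13/3] leaf, test {P8@t=4}
    N7 x:[4,16/3] y:[7,12] z:[13/3,19/3] -> miss, prune
  N12 x:[5,34/3] y:[9,19] z:[5,31/3] -> hit [9,31/3], descend [6, 13, 14]
    N6 x:[5,7] y:[9,13] z:[16/3,20/3] -> miss, prune
    N13 x:[11,34/3] y:[16,19] z:[10,31/3] -> miss, prune
    N14 x:[5,19/3] y:[10,11] z:[5,6] -> miss, prune

Visited [0, 2, 3, 11, 5, 7, 12, 6, 13, 14]. Tests: 10 box, 1 leaf. Nearest: P8.

== RESULT ==
[0, 2, 3, 11, 5, 7, 12, 6, 13, 14]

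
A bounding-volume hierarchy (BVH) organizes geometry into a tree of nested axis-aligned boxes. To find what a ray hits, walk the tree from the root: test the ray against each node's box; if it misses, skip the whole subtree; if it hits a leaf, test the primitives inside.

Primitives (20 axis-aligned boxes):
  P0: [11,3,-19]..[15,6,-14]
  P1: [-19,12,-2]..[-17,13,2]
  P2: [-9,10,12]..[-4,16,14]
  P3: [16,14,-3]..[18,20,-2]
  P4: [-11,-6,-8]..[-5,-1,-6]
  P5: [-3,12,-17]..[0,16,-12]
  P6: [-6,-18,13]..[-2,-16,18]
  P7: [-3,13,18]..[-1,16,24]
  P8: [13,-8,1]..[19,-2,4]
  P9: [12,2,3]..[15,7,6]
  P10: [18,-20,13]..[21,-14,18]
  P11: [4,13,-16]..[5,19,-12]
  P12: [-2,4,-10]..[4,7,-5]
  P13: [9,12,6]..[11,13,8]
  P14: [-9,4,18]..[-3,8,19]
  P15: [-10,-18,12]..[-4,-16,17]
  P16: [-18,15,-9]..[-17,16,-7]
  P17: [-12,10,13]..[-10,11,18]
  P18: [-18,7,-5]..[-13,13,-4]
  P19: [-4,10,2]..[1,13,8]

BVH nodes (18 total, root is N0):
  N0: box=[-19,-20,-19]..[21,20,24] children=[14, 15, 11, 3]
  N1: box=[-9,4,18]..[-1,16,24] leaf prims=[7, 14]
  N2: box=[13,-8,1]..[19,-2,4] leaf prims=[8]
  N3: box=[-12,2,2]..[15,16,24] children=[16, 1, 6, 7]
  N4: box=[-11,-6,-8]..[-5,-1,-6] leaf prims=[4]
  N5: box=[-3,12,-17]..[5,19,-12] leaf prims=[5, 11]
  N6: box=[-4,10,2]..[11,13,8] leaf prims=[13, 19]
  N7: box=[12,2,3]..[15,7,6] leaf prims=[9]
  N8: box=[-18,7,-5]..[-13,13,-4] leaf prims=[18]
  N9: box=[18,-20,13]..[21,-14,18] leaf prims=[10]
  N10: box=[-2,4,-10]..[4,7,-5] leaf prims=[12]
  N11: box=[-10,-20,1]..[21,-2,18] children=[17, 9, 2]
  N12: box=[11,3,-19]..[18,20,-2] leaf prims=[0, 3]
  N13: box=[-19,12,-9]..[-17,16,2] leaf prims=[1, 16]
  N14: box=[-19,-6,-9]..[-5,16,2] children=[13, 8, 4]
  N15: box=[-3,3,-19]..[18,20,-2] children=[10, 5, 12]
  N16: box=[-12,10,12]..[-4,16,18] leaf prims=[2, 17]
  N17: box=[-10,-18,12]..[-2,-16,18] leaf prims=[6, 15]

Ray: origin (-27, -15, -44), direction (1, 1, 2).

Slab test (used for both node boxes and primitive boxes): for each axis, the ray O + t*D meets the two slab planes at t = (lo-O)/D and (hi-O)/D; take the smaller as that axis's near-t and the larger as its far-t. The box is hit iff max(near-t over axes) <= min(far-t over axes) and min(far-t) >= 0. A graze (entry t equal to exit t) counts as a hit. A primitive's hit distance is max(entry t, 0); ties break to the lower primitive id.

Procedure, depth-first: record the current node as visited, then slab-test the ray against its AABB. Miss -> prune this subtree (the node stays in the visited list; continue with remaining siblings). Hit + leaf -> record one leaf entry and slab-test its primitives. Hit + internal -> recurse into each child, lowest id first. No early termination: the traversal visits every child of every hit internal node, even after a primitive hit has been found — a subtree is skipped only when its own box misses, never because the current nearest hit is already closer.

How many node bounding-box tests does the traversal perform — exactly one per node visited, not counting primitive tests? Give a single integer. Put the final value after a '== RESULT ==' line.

Traverse from the root:
N0 x:[8,48] y:[-5,35] z:[25/2,34] -> hit [25/2,34], descend [3, 11, 14, 15]
  N3 x:[15,42] y:[17,31] z:[23,34] -> hit [23,31], descend [1, 6, 7, 16]
    N1 x:[18,26] y:[19,31] z:[31,34] -> miss, prune
    N6 x:[23,38] y:[25,28] z:[23,26] -> hit [25,26] leaf, test {P13(miss), P19@t=25}
    N7 x:[39,42] y:[17,22] z:[47/2,25] -> miss, prune
    N16 x:[15,23] y:[25,31] z:[28,31] -> miss, prune
  N11 x:[17,48] y:[-5,13] z:[45/2,31] -> miss, prune
  N14 x:[8,22] y:[9,31] z:[35/2,23] -> hit [35/2,22], descend [4, 8, 13]
    N4 x:[16,22] y:[9,14] z:[18,19] -> miss, prune
    N8 x:[9,14] y:[22,28] z:[39/2,20] -> miss, prune
    N13 x:[8,10] y:[27,31] z:[35/2,23] -> miss, prune
  N15 x:[24,45] y:[18,35] z:[25/2,21] -> miss, prune

Visited [0, 3, 1, 6, 7, 16, 11, 14, 4, 8, 13, 15]. Tests: 12 box, 1 leaf. Nearest: P19.

== RESULT ==
12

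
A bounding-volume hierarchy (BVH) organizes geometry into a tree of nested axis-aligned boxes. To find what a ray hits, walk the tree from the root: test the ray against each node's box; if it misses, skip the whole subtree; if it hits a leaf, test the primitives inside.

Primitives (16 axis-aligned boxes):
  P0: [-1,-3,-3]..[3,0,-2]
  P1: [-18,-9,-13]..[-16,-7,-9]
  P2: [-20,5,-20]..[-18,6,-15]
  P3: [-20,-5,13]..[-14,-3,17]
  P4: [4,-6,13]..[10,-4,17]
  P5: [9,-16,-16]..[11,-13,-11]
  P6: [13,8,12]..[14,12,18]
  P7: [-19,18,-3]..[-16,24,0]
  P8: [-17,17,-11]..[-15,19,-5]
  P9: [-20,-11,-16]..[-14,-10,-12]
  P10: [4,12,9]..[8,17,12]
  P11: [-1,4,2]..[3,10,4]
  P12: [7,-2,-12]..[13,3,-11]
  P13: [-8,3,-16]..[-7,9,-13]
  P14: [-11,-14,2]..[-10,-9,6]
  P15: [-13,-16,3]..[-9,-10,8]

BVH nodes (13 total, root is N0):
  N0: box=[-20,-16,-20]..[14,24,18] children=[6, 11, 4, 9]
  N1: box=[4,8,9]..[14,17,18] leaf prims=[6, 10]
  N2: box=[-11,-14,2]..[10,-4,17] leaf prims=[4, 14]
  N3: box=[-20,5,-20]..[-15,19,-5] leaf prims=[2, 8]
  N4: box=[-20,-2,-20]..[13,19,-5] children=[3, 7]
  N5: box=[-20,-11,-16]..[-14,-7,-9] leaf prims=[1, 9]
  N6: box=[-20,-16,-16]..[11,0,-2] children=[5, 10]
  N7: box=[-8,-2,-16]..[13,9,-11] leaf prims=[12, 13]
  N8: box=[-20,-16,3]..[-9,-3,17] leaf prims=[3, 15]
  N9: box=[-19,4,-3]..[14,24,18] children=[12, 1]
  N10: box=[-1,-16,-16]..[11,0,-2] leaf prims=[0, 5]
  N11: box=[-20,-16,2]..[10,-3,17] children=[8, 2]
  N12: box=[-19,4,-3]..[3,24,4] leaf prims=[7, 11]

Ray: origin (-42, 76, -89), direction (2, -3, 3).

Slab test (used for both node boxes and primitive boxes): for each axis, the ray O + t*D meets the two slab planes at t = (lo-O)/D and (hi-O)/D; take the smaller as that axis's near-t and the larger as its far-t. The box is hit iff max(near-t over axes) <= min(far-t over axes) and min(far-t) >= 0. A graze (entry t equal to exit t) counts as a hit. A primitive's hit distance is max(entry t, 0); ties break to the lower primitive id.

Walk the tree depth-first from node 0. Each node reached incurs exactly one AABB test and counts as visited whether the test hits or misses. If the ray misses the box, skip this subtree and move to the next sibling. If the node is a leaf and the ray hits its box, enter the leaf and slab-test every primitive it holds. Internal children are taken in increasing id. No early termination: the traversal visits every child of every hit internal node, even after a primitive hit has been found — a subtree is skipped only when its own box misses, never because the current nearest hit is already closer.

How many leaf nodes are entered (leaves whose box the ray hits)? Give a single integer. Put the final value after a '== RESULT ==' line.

Walk:
N0 x:[11,28] y:[52/3,92/3] z:[23,107/3] -> hit [23,28], descend [4, 6, 9, 11]
  N4 x:[11,55/2] y:[19,26] z:[23,28] -> hit [23,26], descend [3, 7]
    N3 x:[11,27/2] y:[19,71/3] z:[23,28] -> miss, prune
    N7 x:[17,55/2] y:[67/3,26] z:[73/3,26] -> hit [73/3,26] leaf, test {P12@t=77/3, P13(miss)}
  N6 x:[11,53/2] y:[76/3,92/3] z:[73/3,29] -> hit [76/3,53/2], descend [5, 10]
    N5 x:[11,14] y:[83/3,29] z:[73/3,80/3] -> miss, prune
    N10 x:[41/2,53/2] y:[76/3,92/3] z:[73/3,29] -> hit [76/3,53/2] leaf, test {P0(miss), P5(miss)}
  N9 x:[23/2,28] y:[52/3,24] z:[86/3,107/3] -> miss, prune
  N11 x:[11,26] y:[79/3,92/3] z:[91/3,106/3] -> miss, prune

Summary -> nodes [0, 4, 3, 7, 6, 5, 10, 9, 11]; box-tests=9; leaf-entries=2; first=P12

== RESULT ==
2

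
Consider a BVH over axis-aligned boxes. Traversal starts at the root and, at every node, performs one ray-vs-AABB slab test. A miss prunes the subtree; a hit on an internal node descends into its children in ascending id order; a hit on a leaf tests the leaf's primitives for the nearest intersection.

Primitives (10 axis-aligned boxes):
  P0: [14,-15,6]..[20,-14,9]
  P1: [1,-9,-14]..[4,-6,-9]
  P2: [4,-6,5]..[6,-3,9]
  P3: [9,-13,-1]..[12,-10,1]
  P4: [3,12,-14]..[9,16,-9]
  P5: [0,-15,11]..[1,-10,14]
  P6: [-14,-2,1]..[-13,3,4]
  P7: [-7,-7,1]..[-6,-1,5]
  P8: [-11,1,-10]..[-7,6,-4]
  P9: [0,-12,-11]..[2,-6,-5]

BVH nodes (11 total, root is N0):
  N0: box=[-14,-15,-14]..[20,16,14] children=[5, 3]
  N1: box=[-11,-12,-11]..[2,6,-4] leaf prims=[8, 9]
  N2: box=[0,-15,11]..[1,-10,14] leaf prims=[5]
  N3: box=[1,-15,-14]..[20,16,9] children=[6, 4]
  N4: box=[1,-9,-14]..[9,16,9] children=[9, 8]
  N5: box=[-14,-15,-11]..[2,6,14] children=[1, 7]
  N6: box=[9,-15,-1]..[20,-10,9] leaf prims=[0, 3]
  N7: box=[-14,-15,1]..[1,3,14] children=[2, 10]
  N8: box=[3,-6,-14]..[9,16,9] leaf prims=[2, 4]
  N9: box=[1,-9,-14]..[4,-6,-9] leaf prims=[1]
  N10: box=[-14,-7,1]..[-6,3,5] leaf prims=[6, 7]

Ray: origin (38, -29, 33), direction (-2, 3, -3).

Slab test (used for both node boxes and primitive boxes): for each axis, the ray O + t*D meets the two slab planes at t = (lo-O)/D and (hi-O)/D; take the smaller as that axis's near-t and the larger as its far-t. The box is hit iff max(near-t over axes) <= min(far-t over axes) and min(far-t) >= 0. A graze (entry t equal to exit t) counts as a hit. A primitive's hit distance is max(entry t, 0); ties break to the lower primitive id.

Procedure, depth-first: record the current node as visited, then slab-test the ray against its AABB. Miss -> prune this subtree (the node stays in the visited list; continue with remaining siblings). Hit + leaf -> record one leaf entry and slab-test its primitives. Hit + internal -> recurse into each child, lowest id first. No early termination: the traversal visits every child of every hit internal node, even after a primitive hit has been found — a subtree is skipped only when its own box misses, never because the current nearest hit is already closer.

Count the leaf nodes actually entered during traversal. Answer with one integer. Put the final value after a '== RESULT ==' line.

Walk:
N0 x:[9,26] y:[14/3,15] z:[19/3,47/3] -> hit [9,15], descend [3, 5]
  N3 x:[9,37/2] y:[14/3,15] z:[8,47/3] -> hit [9,15], descend [4, 6]
    N4 x:[29/2,37/2] y:[20/3,15] z:[8,47/3] -> hit [29/2,15], descend [8, 9]
      N8 x:[29/2,35/2] y:[23/3,15] z:[8,47/3] -> hit [29/2,15] leaf, test {P2(miss), P4@t=29/2}
      N9 x:[17,37/2] y:[20/3,23/3] z:[14,47/3] -> miss, prune
    N6 x:[9,29/2] y:[14/3,19/3] z:[8,34/3] -> miss, prune
  N5 x:[18,26] y:[14/3,35/3] z:[19/3,44/3] -> miss, prune

7 AABB tests over nodes [0, 3, 4, 8, 9, 6, 5]; 1 leaf entered; closest P4.

== RESULT ==
1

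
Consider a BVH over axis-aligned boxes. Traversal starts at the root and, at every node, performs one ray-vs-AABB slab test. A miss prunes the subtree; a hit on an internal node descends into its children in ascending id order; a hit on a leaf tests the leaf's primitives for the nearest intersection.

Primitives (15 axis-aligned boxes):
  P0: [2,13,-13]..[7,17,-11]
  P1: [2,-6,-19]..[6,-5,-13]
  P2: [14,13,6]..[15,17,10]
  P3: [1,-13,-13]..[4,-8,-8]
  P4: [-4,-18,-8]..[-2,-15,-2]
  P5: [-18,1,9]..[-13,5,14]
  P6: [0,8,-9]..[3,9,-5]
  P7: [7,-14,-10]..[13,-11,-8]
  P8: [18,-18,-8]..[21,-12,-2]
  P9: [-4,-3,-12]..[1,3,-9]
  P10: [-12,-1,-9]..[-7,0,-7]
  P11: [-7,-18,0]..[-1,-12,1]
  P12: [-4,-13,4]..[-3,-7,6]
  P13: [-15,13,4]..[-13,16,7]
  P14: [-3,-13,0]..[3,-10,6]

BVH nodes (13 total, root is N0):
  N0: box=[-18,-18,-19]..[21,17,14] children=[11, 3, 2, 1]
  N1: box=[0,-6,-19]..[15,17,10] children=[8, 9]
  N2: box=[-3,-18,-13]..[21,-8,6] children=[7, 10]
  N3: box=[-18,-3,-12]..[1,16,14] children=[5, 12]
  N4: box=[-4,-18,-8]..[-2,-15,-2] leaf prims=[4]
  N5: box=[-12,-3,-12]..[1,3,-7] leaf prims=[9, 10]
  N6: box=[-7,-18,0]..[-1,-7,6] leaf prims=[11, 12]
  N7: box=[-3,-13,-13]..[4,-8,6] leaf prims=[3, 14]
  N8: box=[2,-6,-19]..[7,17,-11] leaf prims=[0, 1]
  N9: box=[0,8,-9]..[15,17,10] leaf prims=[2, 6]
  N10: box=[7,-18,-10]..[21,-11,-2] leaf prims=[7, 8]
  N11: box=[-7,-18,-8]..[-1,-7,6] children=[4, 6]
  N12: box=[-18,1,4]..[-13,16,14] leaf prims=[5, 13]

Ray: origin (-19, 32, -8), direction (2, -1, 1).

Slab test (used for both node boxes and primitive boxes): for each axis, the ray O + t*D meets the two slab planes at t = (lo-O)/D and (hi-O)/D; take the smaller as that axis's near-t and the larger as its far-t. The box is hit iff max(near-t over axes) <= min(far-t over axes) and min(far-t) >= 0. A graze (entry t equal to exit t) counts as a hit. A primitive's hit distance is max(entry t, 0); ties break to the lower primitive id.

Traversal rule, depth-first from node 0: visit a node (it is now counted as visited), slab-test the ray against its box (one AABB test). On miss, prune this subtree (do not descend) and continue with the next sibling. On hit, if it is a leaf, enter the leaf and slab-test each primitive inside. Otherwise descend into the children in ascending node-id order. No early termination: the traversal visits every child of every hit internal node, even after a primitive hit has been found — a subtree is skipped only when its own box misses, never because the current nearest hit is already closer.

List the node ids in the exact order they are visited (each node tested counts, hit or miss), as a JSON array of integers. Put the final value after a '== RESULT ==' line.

Traverse from the root:
N0 x:[1/2,20] y:[15,50] z:[-11,22] -> hit [15,20], descend [1, 2, 3, 11]
  N1 x:[19/2,17] y:[15,38] z:[-11,18] -> hit [15,17], descend [8, 9]
    N8 x:[21/2,13] y:[15,38] z:[-11,-3] -> miss, prune
    N9 x:[19/2,17] y:[15,24] z:[-1,18] -> hit [15,17] leaf, test {P2@t=33/2, P6(miss)}
  N2 x:[8,20] y:[40,50] z:[-5,14] -> miss, prune
  N3 x:[1/2,10] y:[16,35] z:[-4,22] -> miss, prune
  N11 x:[6,9] y:[39,50] z:[0,14] -> miss, prune

7 AABB tests over nodes [0, 1, 8, 9, 2, 3, 11]; 1 leaf entered; closest P2.

== RESULT ==
[0, 1, 8, 9, 2, 3, 11]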